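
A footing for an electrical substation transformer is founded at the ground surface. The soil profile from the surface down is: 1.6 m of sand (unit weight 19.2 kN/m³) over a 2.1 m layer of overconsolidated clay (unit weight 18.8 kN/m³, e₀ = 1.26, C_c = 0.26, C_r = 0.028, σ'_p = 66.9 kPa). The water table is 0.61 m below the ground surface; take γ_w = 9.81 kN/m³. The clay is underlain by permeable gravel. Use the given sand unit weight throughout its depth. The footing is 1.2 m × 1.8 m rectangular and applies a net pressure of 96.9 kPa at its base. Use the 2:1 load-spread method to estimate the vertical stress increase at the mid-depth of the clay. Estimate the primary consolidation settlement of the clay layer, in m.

Mid-depth of clay below the ground surface: z = 1.6 + 2.1/2 = 2.65 m.
Total vertical stress at mid-clay: σ_v = 19.2×1.6 + 18.8×1.05 = 50.46 kPa.
Pore pressure: u = 9.81×(2.65 − 0.61) = 20.012 kPa.
Initial effective stress: σ'_0 = σ_v − u = 50.46 − 20.012 = 30.448 kPa.
Stress increase at mid-clay by the 2:1 spreading method:
Δσ = qBL/((B+z)(L+z)) = 96.9×1.2×1.8/((1.2+2.65)(1.8+2.65)) = 12.217 kPa
Final effective stress: σ'_f = 30.448 + 12.217 = 42.665 kPa.
σ'_f = 42.665 ≤ σ'_p = 66.9 kPa, so the clay remains overconsolidated and only the recompression index applies:
S_c = C_r·H/(1+e₀)·log₁₀(σ'_f/σ'_0) = 0.028×2.1/2.26×log₁₀(42.665/30.448)
    = 0.026018 × 0.14651 = 0.003812 m

S_c ≈ 0.00381 m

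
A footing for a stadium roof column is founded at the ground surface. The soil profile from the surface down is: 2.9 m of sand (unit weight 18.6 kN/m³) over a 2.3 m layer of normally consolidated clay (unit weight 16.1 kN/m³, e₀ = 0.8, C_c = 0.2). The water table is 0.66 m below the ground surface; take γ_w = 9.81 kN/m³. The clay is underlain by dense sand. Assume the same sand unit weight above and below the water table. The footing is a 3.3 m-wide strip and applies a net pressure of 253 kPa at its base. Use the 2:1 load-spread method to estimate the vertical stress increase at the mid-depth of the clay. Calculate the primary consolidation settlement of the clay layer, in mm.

Mid-depth of clay below the ground surface: z = 2.9 + 2.3/2 = 4.05 m.
Total vertical stress at mid-clay: σ_v = 18.6×2.9 + 16.1×1.15 = 72.455 kPa.
Pore pressure: u = 9.81×(4.05 − 0.66) = 33.256 kPa.
Initial effective stress: σ'_0 = σ_v − u = 72.455 − 33.256 = 39.199 kPa.
Stress increase at mid-clay by the 2:1 spreading method:
Δσ = qB/(B+z) = 253×3.3/(3.3+4.05) = 113.59 kPa
Final effective stress: σ'_f = σ'_0 + Δσ = 39.199 + 113.59 = 152.79 kPa.
Normally consolidated clay, so the full stress increment lies on the virgin compression line:
S_c = C_c·H/(1+e₀)·log₁₀(σ'_f/σ'_0) = 0.2×2.3/(1+0.8)×log₁₀(152.79/39.199)
    = 0.25556 × 0.59082 = 0.151 m

S_c ≈ 151 mm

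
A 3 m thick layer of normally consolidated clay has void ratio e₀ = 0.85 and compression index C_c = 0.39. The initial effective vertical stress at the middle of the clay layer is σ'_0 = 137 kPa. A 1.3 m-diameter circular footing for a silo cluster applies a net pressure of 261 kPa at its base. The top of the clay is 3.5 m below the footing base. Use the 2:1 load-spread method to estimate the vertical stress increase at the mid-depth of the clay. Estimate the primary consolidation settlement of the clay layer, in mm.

S_c ≈ 21.4 mm

Mid-depth of clay below the footing base: z = 3.5 + 3/2 = 5 m.
Stress increase at mid-clay by the 2:1 spreading method:
Δσ ≈ qD²/(D+z)² = 261×1.3²/(1.3+5)² = 11.113 kPa
Final effective stress: σ'_f = σ'_0 + Δσ = 137 + 11.113 = 148.11 kPa.
Normally consolidated clay, so the full stress increment lies on the virgin compression line:
S_c = C_c·H/(1+e₀)·log₁₀(σ'_f/σ'_0) = 0.39×3/(1+0.85)×log₁₀(148.11/137)
    = 0.63243 × 0.033864 = 0.02142 m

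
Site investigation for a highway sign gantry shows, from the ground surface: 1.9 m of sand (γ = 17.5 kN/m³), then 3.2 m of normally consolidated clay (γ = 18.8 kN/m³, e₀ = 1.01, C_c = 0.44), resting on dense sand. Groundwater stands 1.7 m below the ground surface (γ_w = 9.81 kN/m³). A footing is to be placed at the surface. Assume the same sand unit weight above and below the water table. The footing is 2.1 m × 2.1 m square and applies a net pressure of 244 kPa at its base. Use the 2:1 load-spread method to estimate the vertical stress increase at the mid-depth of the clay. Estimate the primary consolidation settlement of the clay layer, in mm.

Mid-depth of clay below the ground surface: z = 1.9 + 3.2/2 = 3.5 m.
Total vertical stress at mid-clay: σ_v = 17.5×1.9 + 18.8×1.6 = 63.33 kPa.
Pore pressure: u = 9.81×(3.5 − 1.7) = 17.658 kPa.
Initial effective stress: σ'_0 = σ_v − u = 63.33 − 17.658 = 45.672 kPa.
Stress increase at mid-clay by the 2:1 spreading method:
Δσ = qBL/((B+z)(L+z)) = 244×2.1×2.1/((2.1+3.5)(2.1+3.5)) = 34.312 kPa
Final effective stress: σ'_f = σ'_0 + Δσ = 45.672 + 34.312 = 79.984 kPa.
Normally consolidated clay, so the full stress increment lies on the virgin compression line:
S_c = C_c·H/(1+e₀)·log₁₀(σ'_f/σ'_0) = 0.44×3.2/(1+1.01)×log₁₀(79.984/45.672)
    = 0.7005 × 0.24335 = 0.1705 m

S_c ≈ 170 mm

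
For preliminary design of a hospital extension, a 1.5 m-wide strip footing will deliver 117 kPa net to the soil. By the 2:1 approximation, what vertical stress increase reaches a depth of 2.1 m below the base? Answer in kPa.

Δσ_z ≈ 48.8 kPa

By the 2:1 method the load spreads at 1 horizontal : 2 vertical, so at depth z the loaded area has grown by z in each plan dimension:
Δσ = qB/(B+z) = 117×1.5/(1.5+2.1) = 48.75 kPa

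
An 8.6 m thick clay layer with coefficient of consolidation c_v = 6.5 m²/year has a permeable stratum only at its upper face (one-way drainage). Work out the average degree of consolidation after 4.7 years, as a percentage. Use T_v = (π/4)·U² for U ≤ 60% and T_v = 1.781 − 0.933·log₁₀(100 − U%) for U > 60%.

U ≈ 70.7 %

Drainage path length: H_d = H = 8.6 m (single drainage).
T_v = c_v·t/H_d² = 6.5×4.7/8.6² = 0.41306.
T_v = 0.41306 corresponds to the U > 60% branch:
U = 1 − 10^((1.781 − T_v)/0.933)/100 = 0.7075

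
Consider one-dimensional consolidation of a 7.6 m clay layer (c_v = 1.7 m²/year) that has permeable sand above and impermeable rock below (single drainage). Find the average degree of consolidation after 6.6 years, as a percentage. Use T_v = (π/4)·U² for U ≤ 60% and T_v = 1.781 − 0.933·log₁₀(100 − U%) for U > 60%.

Drainage path length: H_d = H = 7.6 m (single drainage).
T_v = c_v·t/H_d² = 1.7×6.6/7.6² = 0.19425.
T_v = 0.19425 corresponds to the U ≤ 60% branch:
U = √(4T_v/π) = 0.4973

U ≈ 49.7 %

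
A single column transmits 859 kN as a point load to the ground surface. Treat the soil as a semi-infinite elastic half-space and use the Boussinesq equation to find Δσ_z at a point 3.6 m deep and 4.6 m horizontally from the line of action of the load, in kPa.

Δσ_z ≈ 2.81 kPa

Boussinesq vertical stress below a point load on an elastic half-space:
Δσ_z = 3P/(2πz²) · [1 + (r/z)²]^(−5/2)
r/z = 4.6/3.6 = 1.2778; [1+(r/z)²]^(−5/2) = 0.088918.
Δσ_z = 3×859/(2π×3.6²) × 0.088918 = 31.647 × 0.088918 = 2.814 kPa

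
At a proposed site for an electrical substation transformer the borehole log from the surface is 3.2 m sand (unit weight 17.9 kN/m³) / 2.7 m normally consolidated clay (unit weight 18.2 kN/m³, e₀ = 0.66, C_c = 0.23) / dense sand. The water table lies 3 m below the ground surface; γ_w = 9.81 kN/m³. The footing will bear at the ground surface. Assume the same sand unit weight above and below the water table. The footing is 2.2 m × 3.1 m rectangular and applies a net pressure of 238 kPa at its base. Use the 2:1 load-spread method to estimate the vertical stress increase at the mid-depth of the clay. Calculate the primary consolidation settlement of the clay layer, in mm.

Mid-depth of clay below the ground surface: z = 3.2 + 2.7/2 = 4.55 m.
Total vertical stress at mid-clay: σ_v = 17.9×3.2 + 18.2×1.35 = 81.85 kPa.
Pore pressure: u = 9.81×(4.55 − 3) = 15.206 kPa.
Initial effective stress: σ'_0 = σ_v − u = 81.85 − 15.206 = 66.644 kPa.
Stress increase at mid-clay by the 2:1 spreading method:
Δσ = qBL/((B+z)(L+z)) = 238×2.2×3.1/((2.2+4.55)(3.1+4.55)) = 31.434 kPa
Final effective stress: σ'_f = σ'_0 + Δσ = 66.644 + 31.434 = 98.078 kPa.
Normally consolidated clay, so the full stress increment lies on the virgin compression line:
S_c = C_c·H/(1+e₀)·log₁₀(σ'_f/σ'_0) = 0.23×2.7/(1+0.66)×log₁₀(98.078/66.644)
    = 0.3741 × 0.16781 = 0.06278 m

S_c ≈ 62.8 mm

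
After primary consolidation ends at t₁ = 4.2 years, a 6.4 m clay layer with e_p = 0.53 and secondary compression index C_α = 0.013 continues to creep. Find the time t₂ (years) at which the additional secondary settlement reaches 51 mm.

t₂ ≈ 36.4 years

S_s = C_α·H/(1+e_p)·log₁₀(t₂/t₁) ⇒ log₁₀(t₂/t₁) = S_s·(1+e_p)/(C_α·H).
log₁₀(t₂/t₁) = 0.051 × (1+0.53) / (0.013×6.4) = 0.9379
t₂ = t₁ × 10^0.9379 = 4.2 × 8.667 = 36.4 years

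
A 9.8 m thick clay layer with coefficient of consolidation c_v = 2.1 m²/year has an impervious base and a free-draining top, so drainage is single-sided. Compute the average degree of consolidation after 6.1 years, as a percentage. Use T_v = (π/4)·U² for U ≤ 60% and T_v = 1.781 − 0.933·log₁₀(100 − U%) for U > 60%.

Drainage path length: H_d = H = 9.8 m (single drainage).
T_v = c_v·t/H_d² = 2.1×6.1/9.8² = 0.13338.
T_v = 0.13338 corresponds to the U ≤ 60% branch:
U = √(4T_v/π) = 0.4121

U ≈ 41.2 %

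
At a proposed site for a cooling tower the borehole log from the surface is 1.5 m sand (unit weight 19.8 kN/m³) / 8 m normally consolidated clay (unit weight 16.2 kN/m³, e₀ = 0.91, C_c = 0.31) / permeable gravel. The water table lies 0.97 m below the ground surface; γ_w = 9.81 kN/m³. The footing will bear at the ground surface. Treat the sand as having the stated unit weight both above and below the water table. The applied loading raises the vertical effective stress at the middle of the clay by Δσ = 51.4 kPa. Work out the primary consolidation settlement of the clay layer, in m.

S_c ≈ 0.398 m

Mid-depth of clay below the ground surface: z = 1.5 + 8/2 = 5.5 m.
Total vertical stress at mid-clay: σ_v = 19.8×1.5 + 16.2×4 = 94.5 kPa.
Pore pressure: u = 9.81×(5.5 − 0.97) = 44.439 kPa.
Initial effective stress: σ'_0 = σ_v − u = 94.5 − 44.439 = 50.061 kPa.
Final effective stress: σ'_f = σ'_0 + Δσ = 50.061 + 51.4 = 101.46 kPa.
Normally consolidated clay, so the full stress increment lies on the virgin compression line:
S_c = C_c·H/(1+e₀)·log₁₀(σ'_f/σ'_0) = 0.31×8/(1+0.91)×log₁₀(101.46/50.061)
    = 1.2984 × 0.3068 = 0.3983 m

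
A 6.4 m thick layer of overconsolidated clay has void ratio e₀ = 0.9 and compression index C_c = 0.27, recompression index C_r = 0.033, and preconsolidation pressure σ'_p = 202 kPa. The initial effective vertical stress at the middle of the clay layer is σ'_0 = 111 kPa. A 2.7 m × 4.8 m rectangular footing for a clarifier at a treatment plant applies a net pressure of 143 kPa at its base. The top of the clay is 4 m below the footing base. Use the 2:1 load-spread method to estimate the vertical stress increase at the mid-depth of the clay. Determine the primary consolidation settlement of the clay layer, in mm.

Mid-depth of clay below the footing base: z = 4 + 6.4/2 = 7.2 m.
Stress increase at mid-clay by the 2:1 spreading method:
Δσ = qBL/((B+z)(L+z)) = 143×2.7×4.8/((2.7+7.2)(4.8+7.2)) = 15.6 kPa
Final effective stress: σ'_f = 111 + 15.6 = 126.6 kPa.
σ'_f = 126.6 ≤ σ'_p = 202 kPa, so the clay remains overconsolidated and only the recompression index applies:
S_c = C_r·H/(1+e₀)·log₁₀(σ'_f/σ'_0) = 0.033×6.4/1.9×log₁₀(126.6/111)
    = 0.11116 × 0.057111 = 0.006348 m

S_c ≈ 6.35 mm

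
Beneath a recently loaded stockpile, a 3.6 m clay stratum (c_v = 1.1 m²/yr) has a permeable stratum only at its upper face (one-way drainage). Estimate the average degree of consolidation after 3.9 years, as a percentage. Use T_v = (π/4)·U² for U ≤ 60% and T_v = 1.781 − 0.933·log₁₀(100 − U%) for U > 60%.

U ≈ 64.2 %

Drainage path length: H_d = H = 3.6 m (single drainage).
T_v = c_v·t/H_d² = 1.1×3.9/3.6² = 0.33102.
T_v = 0.33102 corresponds to the U > 60% branch:
U = 1 − 10^((1.781 − T_v)/0.933)/100 = 0.6418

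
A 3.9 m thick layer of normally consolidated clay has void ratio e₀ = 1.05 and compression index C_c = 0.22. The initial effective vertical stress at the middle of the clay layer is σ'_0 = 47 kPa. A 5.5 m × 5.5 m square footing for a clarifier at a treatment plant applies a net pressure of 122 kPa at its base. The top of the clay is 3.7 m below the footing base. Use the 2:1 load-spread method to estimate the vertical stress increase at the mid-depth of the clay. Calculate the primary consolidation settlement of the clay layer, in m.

S_c ≈ 0.089 m

Mid-depth of clay below the footing base: z = 3.7 + 3.9/2 = 5.65 m.
Stress increase at mid-clay by the 2:1 spreading method:
Δσ = qBL/((B+z)(L+z)) = 122×5.5×5.5/((5.5+5.65)(5.5+5.65)) = 29.685 kPa
Final effective stress: σ'_f = σ'_0 + Δσ = 47 + 29.685 = 76.685 kPa.
Normally consolidated clay, so the full stress increment lies on the virgin compression line:
S_c = C_c·H/(1+e₀)·log₁₀(σ'_f/σ'_0) = 0.22×3.9/(1+1.05)×log₁₀(76.685/47)
    = 0.41854 × 0.21261 = 0.08899 m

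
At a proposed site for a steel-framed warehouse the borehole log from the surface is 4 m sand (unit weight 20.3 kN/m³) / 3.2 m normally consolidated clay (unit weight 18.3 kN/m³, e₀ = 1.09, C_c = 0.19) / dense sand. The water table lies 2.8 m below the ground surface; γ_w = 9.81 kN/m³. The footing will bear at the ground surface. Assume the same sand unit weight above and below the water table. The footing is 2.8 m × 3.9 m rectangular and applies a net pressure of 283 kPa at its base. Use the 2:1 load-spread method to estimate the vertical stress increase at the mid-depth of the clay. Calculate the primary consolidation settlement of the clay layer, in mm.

S_c ≈ 48.4 mm

Mid-depth of clay below the ground surface: z = 4 + 3.2/2 = 5.6 m.
Total vertical stress at mid-clay: σ_v = 20.3×4 + 18.3×1.6 = 110.48 kPa.
Pore pressure: u = 9.81×(5.6 − 2.8) = 27.468 kPa.
Initial effective stress: σ'_0 = σ_v − u = 110.48 − 27.468 = 83.012 kPa.
Stress increase at mid-clay by the 2:1 spreading method:
Δσ = qBL/((B+z)(L+z)) = 283×2.8×3.9/((2.8+5.6)(3.9+5.6)) = 38.726 kPa
Final effective stress: σ'_f = σ'_0 + Δσ = 83.012 + 38.726 = 121.74 kPa.
Normally consolidated clay, so the full stress increment lies on the virgin compression line:
S_c = C_c·H/(1+e₀)·log₁₀(σ'_f/σ'_0) = 0.19×3.2/(1+1.09)×log₁₀(121.74/83.012)
    = 0.29091 × 0.16629 = 0.04838 m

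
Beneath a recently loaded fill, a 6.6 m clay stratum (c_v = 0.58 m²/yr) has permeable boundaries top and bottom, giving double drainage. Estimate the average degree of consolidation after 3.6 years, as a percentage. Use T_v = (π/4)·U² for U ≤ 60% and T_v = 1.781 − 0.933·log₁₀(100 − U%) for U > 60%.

U ≈ 49.4 %

Drainage path length: H_d = H/2 = 3.3 m (double drainage).
T_v = c_v·t/H_d² = 0.58×3.6/3.3² = 0.19174.
T_v = 0.19174 corresponds to the U ≤ 60% branch:
U = √(4T_v/π) = 0.4941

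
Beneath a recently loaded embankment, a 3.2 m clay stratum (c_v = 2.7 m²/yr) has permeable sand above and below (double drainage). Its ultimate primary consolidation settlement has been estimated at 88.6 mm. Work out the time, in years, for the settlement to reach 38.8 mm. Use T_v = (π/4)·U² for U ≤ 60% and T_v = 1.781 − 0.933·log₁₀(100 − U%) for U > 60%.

t ≈ 0.143 years

Drainage path length: H_d = H/2 = 1.6 m (double drainage).
U = S(t)/S_ult = 38.8/88.6 = 0.4379.
U ≤ 60%: T_v = (π/4)·U² = (π/4)×0.43792² = 0.15062.
t = T_v·H_d²/c_v = 0.15062×1.6²/2.7 = 0.1428 years.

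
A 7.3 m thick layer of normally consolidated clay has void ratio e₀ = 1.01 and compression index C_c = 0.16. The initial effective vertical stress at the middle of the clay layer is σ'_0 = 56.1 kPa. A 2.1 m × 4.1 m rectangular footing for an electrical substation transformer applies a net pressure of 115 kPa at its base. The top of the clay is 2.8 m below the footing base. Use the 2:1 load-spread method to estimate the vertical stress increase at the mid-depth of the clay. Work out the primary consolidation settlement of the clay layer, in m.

Mid-depth of clay below the footing base: z = 2.8 + 7.3/2 = 6.45 m.
Stress increase at mid-clay by the 2:1 spreading method:
Δσ = qBL/((B+z)(L+z)) = 115×2.1×4.1/((2.1+6.45)(4.1+6.45)) = 10.977 kPa
Final effective stress: σ'_f = σ'_0 + Δσ = 56.1 + 10.977 = 67.077 kPa.
Normally consolidated clay, so the full stress increment lies on the virgin compression line:
S_c = C_c·H/(1+e₀)·log₁₀(σ'_f/σ'_0) = 0.16×7.3/(1+1.01)×log₁₀(67.077/56.1)
    = 0.58109 × 0.077611 = 0.0451 m

S_c ≈ 0.0451 m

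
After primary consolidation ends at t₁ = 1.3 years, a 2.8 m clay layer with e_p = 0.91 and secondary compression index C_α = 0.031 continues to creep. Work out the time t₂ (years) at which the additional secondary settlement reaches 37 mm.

S_s = C_α·H/(1+e_p)·log₁₀(t₂/t₁) ⇒ log₁₀(t₂/t₁) = S_s·(1+e_p)/(C_α·H).
log₁₀(t₂/t₁) = 0.037 × (1+0.91) / (0.031×2.8) = 0.8142
t₂ = t₁ × 10^0.8142 = 1.3 × 6.519 = 8.474 years

t₂ ≈ 8.47 years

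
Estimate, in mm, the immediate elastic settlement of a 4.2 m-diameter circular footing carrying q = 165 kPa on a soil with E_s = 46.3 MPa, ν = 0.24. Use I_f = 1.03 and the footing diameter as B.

S_e ≈ 14.5 mm

Immediate (elastic) settlement: S_e = q·B·(1−ν²)/E_s · I_f.
E_s = 46.3 MPa = 46300 kPa.
S_e = 165 × 4.2 × (1 − 0.24²) / 46300 × 1.03
    = 165 × 4.2 × 0.9424 / 46300 × 1.03
    = 0.01453 m = 14.53 mm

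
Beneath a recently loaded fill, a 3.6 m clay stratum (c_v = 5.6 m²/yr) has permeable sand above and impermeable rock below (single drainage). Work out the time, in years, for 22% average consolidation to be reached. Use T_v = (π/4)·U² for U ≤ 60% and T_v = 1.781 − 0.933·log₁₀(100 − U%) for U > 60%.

t ≈ 0.088 years

Drainage path length: H_d = H = 3.6 m (single drainage).
U ≤ 60%: T_v = (π/4)·U² = (π/4)×0.22² = 0.038013.
t = T_v·H_d²/c_v = 0.038013×3.6²/5.6 = 0.08797 years.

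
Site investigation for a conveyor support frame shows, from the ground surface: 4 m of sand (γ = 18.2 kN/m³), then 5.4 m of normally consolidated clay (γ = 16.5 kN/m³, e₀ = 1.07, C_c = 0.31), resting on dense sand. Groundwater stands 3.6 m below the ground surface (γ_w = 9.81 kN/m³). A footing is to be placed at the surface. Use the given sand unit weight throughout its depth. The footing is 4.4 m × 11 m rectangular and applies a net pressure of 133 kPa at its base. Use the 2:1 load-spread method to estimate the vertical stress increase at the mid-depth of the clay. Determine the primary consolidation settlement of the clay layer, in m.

S_c ≈ 0.112 m

Mid-depth of clay below the ground surface: z = 4 + 5.4/2 = 6.7 m.
Total vertical stress at mid-clay: σ_v = 18.2×4 + 16.5×2.7 = 117.35 kPa.
Pore pressure: u = 9.81×(6.7 − 3.6) = 30.411 kPa.
Initial effective stress: σ'_0 = σ_v − u = 117.35 − 30.411 = 86.939 kPa.
Stress increase at mid-clay by the 2:1 spreading method:
Δσ = qBL/((B+z)(L+z)) = 133×4.4×11/((4.4+6.7)(11+6.7)) = 32.764 kPa
Final effective stress: σ'_f = σ'_0 + Δσ = 86.939 + 32.764 = 119.7 kPa.
Normally consolidated clay, so the full stress increment lies on the virgin compression line:
S_c = C_c·H/(1+e₀)·log₁₀(σ'_f/σ'_0) = 0.31×5.4/(1+1.07)×log₁₀(119.7/86.939)
    = 0.8087 × 0.13888 = 0.1123 m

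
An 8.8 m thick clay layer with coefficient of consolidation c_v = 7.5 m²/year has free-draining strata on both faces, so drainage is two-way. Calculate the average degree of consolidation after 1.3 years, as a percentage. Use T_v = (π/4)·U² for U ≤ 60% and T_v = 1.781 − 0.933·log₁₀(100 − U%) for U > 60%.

U ≈ 76.6 %

Drainage path length: H_d = H/2 = 4.4 m (double drainage).
T_v = c_v·t/H_d² = 7.5×1.3/4.4² = 0.50362.
T_v = 0.50362 corresponds to the U > 60% branch:
U = 1 − 10^((1.781 − T_v)/0.933)/100 = 0.7661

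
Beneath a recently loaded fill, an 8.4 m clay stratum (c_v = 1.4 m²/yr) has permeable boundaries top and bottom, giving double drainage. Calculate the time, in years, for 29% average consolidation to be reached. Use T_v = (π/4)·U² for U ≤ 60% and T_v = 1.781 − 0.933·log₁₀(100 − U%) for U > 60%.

t ≈ 0.832 years

Drainage path length: H_d = H/2 = 4.2 m (double drainage).
U ≤ 60%: T_v = (π/4)·U² = (π/4)×0.29² = 0.066052.
t = T_v·H_d²/c_v = 0.066052×4.2²/1.4 = 0.8323 years.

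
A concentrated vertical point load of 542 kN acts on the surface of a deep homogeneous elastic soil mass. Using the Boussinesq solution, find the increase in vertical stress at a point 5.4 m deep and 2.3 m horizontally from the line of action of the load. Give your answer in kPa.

Δσ_z ≈ 5.85 kPa

Boussinesq vertical stress below a point load on an elastic half-space:
Δσ_z = 3P/(2πz²) · [1 + (r/z)²]^(−5/2)
r/z = 2.3/5.4 = 0.42593; [1+(r/z)²]^(−5/2) = 0.65917.
Δσ_z = 3×542/(2π×5.4²) × 0.65917 = 8.8747 × 0.65917 = 5.85 kPa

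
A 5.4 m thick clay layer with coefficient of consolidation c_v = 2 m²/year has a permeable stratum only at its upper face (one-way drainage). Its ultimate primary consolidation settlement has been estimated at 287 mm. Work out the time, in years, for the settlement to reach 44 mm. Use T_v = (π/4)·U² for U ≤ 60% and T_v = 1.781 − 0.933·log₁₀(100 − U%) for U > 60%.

Drainage path length: H_d = H = 5.4 m (single drainage).
U = S(t)/S_ult = 44/287 = 0.1533.
U ≤ 60%: T_v = (π/4)·U² = (π/4)×0.15331² = 0.01846.
t = T_v·H_d²/c_v = 0.01846×5.4²/2 = 0.2691 years.

t ≈ 0.269 years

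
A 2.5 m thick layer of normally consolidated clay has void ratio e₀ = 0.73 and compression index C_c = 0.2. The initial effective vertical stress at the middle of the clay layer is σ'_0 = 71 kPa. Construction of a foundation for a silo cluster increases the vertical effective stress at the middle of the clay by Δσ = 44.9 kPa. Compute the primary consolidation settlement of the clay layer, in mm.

S_c ≈ 61.5 mm

Final effective stress: σ'_f = σ'_0 + Δσ = 71 + 44.9 = 115.9 kPa.
Normally consolidated clay, so the full stress increment lies on the virgin compression line:
S_c = C_c·H/(1+e₀)·log₁₀(σ'_f/σ'_0) = 0.2×2.5/(1+0.73)×log₁₀(115.9/71)
    = 0.28902 × 0.21283 = 0.06151 m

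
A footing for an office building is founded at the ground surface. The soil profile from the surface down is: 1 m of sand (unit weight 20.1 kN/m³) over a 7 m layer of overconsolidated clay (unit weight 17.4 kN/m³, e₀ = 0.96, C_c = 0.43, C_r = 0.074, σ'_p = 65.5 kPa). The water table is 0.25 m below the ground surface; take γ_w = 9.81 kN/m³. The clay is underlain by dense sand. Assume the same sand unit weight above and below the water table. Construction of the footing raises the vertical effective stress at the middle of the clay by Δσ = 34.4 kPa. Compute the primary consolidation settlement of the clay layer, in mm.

Mid-depth of clay below the ground surface: z = 1 + 7/2 = 4.5 m.
Total vertical stress at mid-clay: σ_v = 20.1×1 + 17.4×3.5 = 81 kPa.
Pore pressure: u = 9.81×(4.5 − 0.25) = 41.693 kPa.
Initial effective stress: σ'_0 = σ_v − u = 81 − 41.693 = 39.307 kPa.
Final effective stress: σ'_f = 39.307 + 34.4 = 73.707 kPa.
σ'_f = 73.707 > σ'_p = 65.5 kPa, so the stress path crosses the preconsolidation pressure — recompression up to σ'_p, then virgin compression beyond:
S_c = H/(1+e₀)·[C_r·log₁₀(σ'_p/σ'_0) + C_c·log₁₀(σ'_f/σ'_p)]
    = 7/1.96 × [0.074×log₁₀(65.5/39.307) + 0.43×log₁₀(73.707/65.5)]
    = 3.5714 × [0.016411 + 0.022045] = 0.1373 m

S_c ≈ 137 mm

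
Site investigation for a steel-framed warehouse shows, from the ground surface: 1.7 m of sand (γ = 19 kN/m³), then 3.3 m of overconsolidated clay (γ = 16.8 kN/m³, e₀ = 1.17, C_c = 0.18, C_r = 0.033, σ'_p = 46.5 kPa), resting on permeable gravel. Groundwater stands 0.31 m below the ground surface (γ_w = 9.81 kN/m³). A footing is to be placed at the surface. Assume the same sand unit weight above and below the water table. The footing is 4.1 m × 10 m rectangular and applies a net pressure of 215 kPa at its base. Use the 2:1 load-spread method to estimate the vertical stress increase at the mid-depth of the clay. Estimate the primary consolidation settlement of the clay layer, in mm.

S_c ≈ 121 mm

Mid-depth of clay below the ground surface: z = 1.7 + 3.3/2 = 3.35 m.
Total vertical stress at mid-clay: σ_v = 19×1.7 + 16.8×1.65 = 60.02 kPa.
Pore pressure: u = 9.81×(3.35 − 0.31) = 29.822 kPa.
Initial effective stress: σ'_0 = σ_v − u = 60.02 − 29.822 = 30.198 kPa.
Stress increase at mid-clay by the 2:1 spreading method:
Δσ = qBL/((B+z)(L+z)) = 215×4.1×10/((4.1+3.35)(10+3.35)) = 88.631 kPa
Final effective stress: σ'_f = 30.198 + 88.631 = 118.83 kPa.
σ'_f = 118.83 > σ'_p = 46.5 kPa, so the stress path crosses the preconsolidation pressure — recompression up to σ'_p, then virgin compression beyond:
S_c = H/(1+e₀)·[C_r·log₁₀(σ'_p/σ'_0) + C_c·log₁₀(σ'_f/σ'_p)]
    = 3.3/2.17 × [0.033×log₁₀(46.5/30.198) + 0.18×log₁₀(118.83/46.5)]
    = 1.5207 × [0.0061867 + 0.073345] = 0.1209 m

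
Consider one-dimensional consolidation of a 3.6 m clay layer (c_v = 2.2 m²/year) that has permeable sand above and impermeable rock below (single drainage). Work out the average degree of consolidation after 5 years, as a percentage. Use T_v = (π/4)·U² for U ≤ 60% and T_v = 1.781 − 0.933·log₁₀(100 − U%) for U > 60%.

U ≈ 90 %

Drainage path length: H_d = H = 3.6 m (single drainage).
T_v = c_v·t/H_d² = 2.2×5/3.6² = 0.84877.
T_v = 0.84877 corresponds to the U > 60% branch:
U = 1 − 10^((1.781 − T_v)/0.933)/100 = 0.9002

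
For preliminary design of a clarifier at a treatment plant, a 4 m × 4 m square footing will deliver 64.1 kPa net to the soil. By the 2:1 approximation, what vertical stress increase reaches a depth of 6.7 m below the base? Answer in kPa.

Δσ_z ≈ 8.96 kPa

By the 2:1 method the load spreads at 1 horizontal : 2 vertical, so at depth z the loaded area has grown by z in each plan dimension:
Δσ = qBL/((B+z)(L+z)) = 64.1×4×4/((4+6.7)(4+6.7)) = 8.958 kPa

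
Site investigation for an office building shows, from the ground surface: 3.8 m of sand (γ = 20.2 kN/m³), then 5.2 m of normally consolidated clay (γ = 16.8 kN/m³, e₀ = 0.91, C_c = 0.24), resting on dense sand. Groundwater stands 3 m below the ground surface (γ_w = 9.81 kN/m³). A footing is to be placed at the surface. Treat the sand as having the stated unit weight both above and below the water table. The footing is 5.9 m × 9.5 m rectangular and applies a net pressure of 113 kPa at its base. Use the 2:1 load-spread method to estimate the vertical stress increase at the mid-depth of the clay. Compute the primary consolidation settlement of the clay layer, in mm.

S_c ≈ 89.7 mm

Mid-depth of clay below the ground surface: z = 3.8 + 5.2/2 = 6.4 m.
Total vertical stress at mid-clay: σ_v = 20.2×3.8 + 16.8×2.6 = 120.44 kPa.
Pore pressure: u = 9.81×(6.4 − 3) = 33.354 kPa.
Initial effective stress: σ'_0 = σ_v − u = 120.44 − 33.354 = 87.086 kPa.
Stress increase at mid-clay by the 2:1 spreading method:
Δσ = qBL/((B+z)(L+z)) = 113×5.9×9.5/((5.9+6.4)(9.5+6.4)) = 32.386 kPa
Final effective stress: σ'_f = σ'_0 + Δσ = 87.086 + 32.386 = 119.47 kPa.
Normally consolidated clay, so the full stress increment lies on the virgin compression line:
S_c = C_c·H/(1+e₀)·log₁₀(σ'_f/σ'_0) = 0.24×5.2/(1+0.91)×log₁₀(119.47/87.086)
    = 0.6534 × 0.13731 = 0.08972 m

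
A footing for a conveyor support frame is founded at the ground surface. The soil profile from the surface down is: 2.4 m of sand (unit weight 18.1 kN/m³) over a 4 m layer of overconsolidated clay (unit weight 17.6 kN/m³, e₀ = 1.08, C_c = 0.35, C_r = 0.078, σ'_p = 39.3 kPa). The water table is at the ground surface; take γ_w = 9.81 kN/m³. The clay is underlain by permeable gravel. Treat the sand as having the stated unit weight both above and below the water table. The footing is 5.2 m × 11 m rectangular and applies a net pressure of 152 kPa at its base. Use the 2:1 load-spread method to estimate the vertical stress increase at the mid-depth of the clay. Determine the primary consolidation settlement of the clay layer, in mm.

Mid-depth of clay below the ground surface: z = 2.4 + 4/2 = 4.4 m.
Total vertical stress at mid-clay: σ_v = 18.1×2.4 + 17.6×2 = 78.64 kPa.
Pore pressure: u = 9.81×(4.4 − 0) = 43.164 kPa.
Initial effective stress: σ'_0 = σ_v − u = 78.64 − 43.164 = 35.476 kPa.
Stress increase at mid-clay by the 2:1 spreading method:
Δσ = qBL/((B+z)(L+z)) = 152×5.2×11/((5.2+4.4)(11+4.4)) = 58.81 kPa
Final effective stress: σ'_f = 35.476 + 58.81 = 94.286 kPa.
σ'_f = 94.286 > σ'_p = 39.3 kPa, so the stress path crosses the preconsolidation pressure — recompression up to σ'_p, then virgin compression beyond:
S_c = H/(1+e₀)·[C_r·log₁₀(σ'_p/σ'_0) + C_c·log₁₀(σ'_f/σ'_p)]
    = 4/2.08 × [0.078×log₁₀(39.3/35.476) + 0.35×log₁₀(94.286/39.3)]
    = 1.9231 × [0.0034677 + 0.13302] = 0.2625 m

S_c ≈ 262 mm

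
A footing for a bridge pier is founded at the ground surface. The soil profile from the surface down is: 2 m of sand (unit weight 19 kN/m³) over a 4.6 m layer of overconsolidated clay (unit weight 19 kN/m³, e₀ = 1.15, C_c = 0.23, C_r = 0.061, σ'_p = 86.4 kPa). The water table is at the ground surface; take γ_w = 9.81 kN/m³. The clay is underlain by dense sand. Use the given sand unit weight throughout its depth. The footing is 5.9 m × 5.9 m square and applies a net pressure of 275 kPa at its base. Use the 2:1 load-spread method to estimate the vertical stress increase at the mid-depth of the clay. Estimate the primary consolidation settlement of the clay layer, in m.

S_c ≈ 0.134 m

Mid-depth of clay below the ground surface: z = 2 + 4.6/2 = 4.3 m.
Total vertical stress at mid-clay: σ_v = 19×2 + 19×2.3 = 81.7 kPa.
Pore pressure: u = 9.81×(4.3 − 0) = 42.183 kPa.
Initial effective stress: σ'_0 = σ_v − u = 81.7 − 42.183 = 39.517 kPa.
Stress increase at mid-clay by the 2:1 spreading method:
Δσ = qBL/((B+z)(L+z)) = 275×5.9×5.9/((5.9+4.3)(5.9+4.3)) = 92.01 kPa
Final effective stress: σ'_f = 39.517 + 92.01 = 131.53 kPa.
σ'_f = 131.53 > σ'_p = 86.4 kPa, so the stress path crosses the preconsolidation pressure — recompression up to σ'_p, then virgin compression beyond:
S_c = H/(1+e₀)·[C_r·log₁₀(σ'_p/σ'_0) + C_c·log₁₀(σ'_f/σ'_p)]
    = 4.6/2.15 × [0.061×log₁₀(86.4/39.517) + 0.23×log₁₀(131.53/86.4)]
    = 2.1395 × [0.020724 + 0.041978] = 0.1342 m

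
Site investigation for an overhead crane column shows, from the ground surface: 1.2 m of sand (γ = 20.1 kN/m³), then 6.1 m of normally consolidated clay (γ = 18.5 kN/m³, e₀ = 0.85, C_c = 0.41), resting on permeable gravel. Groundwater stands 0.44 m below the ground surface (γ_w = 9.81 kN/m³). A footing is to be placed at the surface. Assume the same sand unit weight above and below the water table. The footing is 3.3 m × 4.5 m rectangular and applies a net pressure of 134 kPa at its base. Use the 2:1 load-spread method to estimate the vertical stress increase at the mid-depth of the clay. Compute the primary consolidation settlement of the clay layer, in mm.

S_c ≈ 311 mm

Mid-depth of clay below the ground surface: z = 1.2 + 6.1/2 = 4.25 m.
Total vertical stress at mid-clay: σ_v = 20.1×1.2 + 18.5×3.05 = 80.545 kPa.
Pore pressure: u = 9.81×(4.25 − 0.44) = 37.376 kPa.
Initial effective stress: σ'_0 = σ_v − u = 80.545 − 37.376 = 43.169 kPa.
Stress increase at mid-clay by the 2:1 spreading method:
Δσ = qBL/((B+z)(L+z)) = 134×3.3×4.5/((3.3+4.25)(4.5+4.25)) = 30.121 kPa
Final effective stress: σ'_f = σ'_0 + Δσ = 43.169 + 30.121 = 73.29 kPa.
Normally consolidated clay, so the full stress increment lies on the virgin compression line:
S_c = C_c·H/(1+e₀)·log₁₀(σ'_f/σ'_0) = 0.41×6.1/(1+0.85)×log₁₀(73.29/43.169)
    = 1.3519 × 0.22987 = 0.3108 m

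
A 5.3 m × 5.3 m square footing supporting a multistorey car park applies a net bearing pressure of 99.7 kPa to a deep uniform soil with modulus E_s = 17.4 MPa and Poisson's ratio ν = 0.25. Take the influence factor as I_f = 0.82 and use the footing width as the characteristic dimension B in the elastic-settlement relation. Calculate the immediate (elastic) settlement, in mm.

Immediate (elastic) settlement: S_e = q·B·(1−ν²)/E_s · I_f.
E_s = 17.4 MPa = 17400 kPa.
S_e = 99.7 × 5.3 × (1 − 0.25²) / 17400 × 0.82
    = 99.7 × 5.3 × 0.9375 / 17400 × 0.82
    = 0.02335 m = 23.35 mm

S_e ≈ 23.3 mm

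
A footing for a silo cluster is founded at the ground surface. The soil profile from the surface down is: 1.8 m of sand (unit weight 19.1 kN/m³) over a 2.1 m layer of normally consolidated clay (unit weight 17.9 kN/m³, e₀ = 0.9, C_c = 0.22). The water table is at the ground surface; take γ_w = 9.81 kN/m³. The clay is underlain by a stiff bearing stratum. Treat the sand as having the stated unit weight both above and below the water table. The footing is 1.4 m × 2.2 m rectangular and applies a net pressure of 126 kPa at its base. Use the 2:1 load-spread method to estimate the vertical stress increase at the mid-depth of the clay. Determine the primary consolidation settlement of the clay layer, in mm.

Mid-depth of clay below the ground surface: z = 1.8 + 2.1/2 = 2.85 m.
Total vertical stress at mid-clay: σ_v = 19.1×1.8 + 17.9×1.05 = 53.175 kPa.
Pore pressure: u = 9.81×(2.85 − 0) = 27.959 kPa.
Initial effective stress: σ'_0 = σ_v − u = 53.175 − 27.959 = 25.216 kPa.
Stress increase at mid-clay by the 2:1 spreading method:
Δσ = qBL/((B+z)(L+z)) = 126×1.4×2.2/((1.4+2.85)(2.2+2.85)) = 18.082 kPa
Final effective stress: σ'_f = σ'_0 + Δσ = 25.216 + 18.082 = 43.298 kPa.
Normally consolidated clay, so the full stress increment lies on the virgin compression line:
S_c = C_c·H/(1+e₀)·log₁₀(σ'_f/σ'_0) = 0.22×2.1/(1+0.9)×log₁₀(43.298/25.216)
    = 0.24316 × 0.23479 = 0.05709 m

S_c ≈ 57.1 mm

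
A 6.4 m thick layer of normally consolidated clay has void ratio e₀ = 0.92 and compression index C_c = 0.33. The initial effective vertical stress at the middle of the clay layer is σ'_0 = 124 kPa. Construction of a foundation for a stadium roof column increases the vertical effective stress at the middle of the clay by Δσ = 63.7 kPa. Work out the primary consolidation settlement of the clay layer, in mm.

S_c ≈ 198 mm

Final effective stress: σ'_f = σ'_0 + Δσ = 124 + 63.7 = 187.7 kPa.
Normally consolidated clay, so the full stress increment lies on the virgin compression line:
S_c = C_c·H/(1+e₀)·log₁₀(σ'_f/σ'_0) = 0.33×6.4/(1+0.92)×log₁₀(187.7/124)
    = 1.1 × 0.18004 = 0.198 m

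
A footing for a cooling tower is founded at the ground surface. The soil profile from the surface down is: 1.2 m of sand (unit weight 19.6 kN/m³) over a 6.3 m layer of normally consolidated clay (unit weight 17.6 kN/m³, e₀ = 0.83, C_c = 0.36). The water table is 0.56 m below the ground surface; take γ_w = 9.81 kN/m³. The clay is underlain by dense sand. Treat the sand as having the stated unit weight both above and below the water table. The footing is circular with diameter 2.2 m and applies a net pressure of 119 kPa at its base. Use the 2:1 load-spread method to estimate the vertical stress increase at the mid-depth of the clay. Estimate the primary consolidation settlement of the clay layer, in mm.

S_c ≈ 150 mm

Mid-depth of clay below the ground surface: z = 1.2 + 6.3/2 = 4.35 m.
Total vertical stress at mid-clay: σ_v = 19.6×1.2 + 17.6×3.15 = 78.96 kPa.
Pore pressure: u = 9.81×(4.35 − 0.56) = 37.18 kPa.
Initial effective stress: σ'_0 = σ_v − u = 78.96 − 37.18 = 41.78 kPa.
Stress increase at mid-clay by the 2:1 spreading method:
Δσ ≈ qD²/(D+z)² = 119×2.2²/(2.2+4.35)² = 13.425 kPa
Final effective stress: σ'_f = σ'_0 + Δσ = 41.78 + 13.425 = 55.205 kPa.
Normally consolidated clay, so the full stress increment lies on the virgin compression line:
S_c = C_c·H/(1+e₀)·log₁₀(σ'_f/σ'_0) = 0.36×6.3/(1+0.83)×log₁₀(55.205/41.78)
    = 1.2393 × 0.12101 = 0.15 m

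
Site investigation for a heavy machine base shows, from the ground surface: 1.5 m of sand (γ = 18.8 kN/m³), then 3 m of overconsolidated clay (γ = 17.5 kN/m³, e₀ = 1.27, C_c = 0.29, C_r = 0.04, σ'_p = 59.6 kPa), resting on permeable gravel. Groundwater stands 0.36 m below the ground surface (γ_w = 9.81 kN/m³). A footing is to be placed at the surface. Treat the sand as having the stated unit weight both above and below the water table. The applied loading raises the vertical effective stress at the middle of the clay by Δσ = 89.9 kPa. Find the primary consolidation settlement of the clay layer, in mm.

S_c ≈ 131 mm

Mid-depth of clay below the ground surface: z = 1.5 + 3/2 = 3 m.
Total vertical stress at mid-clay: σ_v = 18.8×1.5 + 17.5×1.5 = 54.45 kPa.
Pore pressure: u = 9.81×(3 − 0.36) = 25.898 kPa.
Initial effective stress: σ'_0 = σ_v − u = 54.45 − 25.898 = 28.552 kPa.
Final effective stress: σ'_f = 28.552 + 89.9 = 118.45 kPa.
σ'_f = 118.45 > σ'_p = 59.6 kPa, so the stress path crosses the preconsolidation pressure — recompression up to σ'_p, then virgin compression beyond:
S_c = H/(1+e₀)·[C_r·log₁₀(σ'_p/σ'_0) + C_c·log₁₀(σ'_f/σ'_p)]
    = 3/2.27 × [0.04×log₁₀(59.6/28.552) + 0.29×log₁₀(118.45/59.6)]
    = 1.3216 × [0.012784 + 0.086504] = 0.1312 m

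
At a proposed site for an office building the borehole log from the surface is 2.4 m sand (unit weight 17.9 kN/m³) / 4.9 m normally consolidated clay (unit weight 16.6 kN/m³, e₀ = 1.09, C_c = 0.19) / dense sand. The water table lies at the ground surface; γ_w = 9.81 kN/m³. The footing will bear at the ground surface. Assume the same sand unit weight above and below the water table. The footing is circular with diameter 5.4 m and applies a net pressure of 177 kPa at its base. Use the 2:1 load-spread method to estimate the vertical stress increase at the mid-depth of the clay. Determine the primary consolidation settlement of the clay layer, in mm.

S_c ≈ 166 mm

Mid-depth of clay below the ground surface: z = 2.4 + 4.9/2 = 4.85 m.
Total vertical stress at mid-clay: σ_v = 17.9×2.4 + 16.6×2.45 = 83.63 kPa.
Pore pressure: u = 9.81×(4.85 − 0) = 47.578 kPa.
Initial effective stress: σ'_0 = σ_v − u = 83.63 − 47.578 = 36.052 kPa.
Stress increase at mid-clay by the 2:1 spreading method:
Δσ ≈ qD²/(D+z)² = 177×5.4²/(5.4+4.85)² = 49.126 kPa
Final effective stress: σ'_f = σ'_0 + Δσ = 36.052 + 49.126 = 85.178 kPa.
Normally consolidated clay, so the full stress increment lies on the virgin compression line:
S_c = C_c·H/(1+e₀)·log₁₀(σ'_f/σ'_0) = 0.19×4.9/(1+1.09)×log₁₀(85.178/36.052)
    = 0.44545 × 0.3734 = 0.1663 m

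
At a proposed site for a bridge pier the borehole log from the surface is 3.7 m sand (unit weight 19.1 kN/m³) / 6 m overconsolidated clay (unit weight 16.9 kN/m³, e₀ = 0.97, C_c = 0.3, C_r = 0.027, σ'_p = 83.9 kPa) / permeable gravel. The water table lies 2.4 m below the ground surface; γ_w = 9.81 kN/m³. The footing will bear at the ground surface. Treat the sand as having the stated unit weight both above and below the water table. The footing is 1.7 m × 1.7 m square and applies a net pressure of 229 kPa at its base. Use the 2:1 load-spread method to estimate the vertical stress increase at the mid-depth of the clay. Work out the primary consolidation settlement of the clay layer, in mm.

S_c ≈ 23.5 mm

Mid-depth of clay below the ground surface: z = 3.7 + 6/2 = 6.7 m.
Total vertical stress at mid-clay: σ_v = 19.1×3.7 + 16.9×3 = 121.37 kPa.
Pore pressure: u = 9.81×(6.7 − 2.4) = 42.183 kPa.
Initial effective stress: σ'_0 = σ_v − u = 121.37 − 42.183 = 79.187 kPa.
Stress increase at mid-clay by the 2:1 spreading method:
Δσ = qBL/((B+z)(L+z)) = 229×1.7×1.7/((1.7+6.7)(1.7+6.7)) = 9.3794 kPa
Final effective stress: σ'_f = 79.187 + 9.3794 = 88.566 kPa.
σ'_f = 88.566 > σ'_p = 83.9 kPa, so the stress path crosses the preconsolidation pressure — recompression up to σ'_p, then virgin compression beyond:
S_c = H/(1+e₀)·[C_r·log₁₀(σ'_p/σ'_0) + C_c·log₁₀(σ'_f/σ'_p)]
    = 6/1.97 × [0.027×log₁₀(83.9/79.187) + 0.3×log₁₀(88.566/83.9)]
    = 3.0457 × [0.00067792 + 0.0070515] = 0.02354 m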